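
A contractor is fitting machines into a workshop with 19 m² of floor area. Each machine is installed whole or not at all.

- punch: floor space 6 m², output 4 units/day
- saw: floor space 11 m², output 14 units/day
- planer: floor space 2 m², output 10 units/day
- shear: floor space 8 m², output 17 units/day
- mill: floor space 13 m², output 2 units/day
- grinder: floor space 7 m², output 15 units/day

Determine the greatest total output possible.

42

This is a 0-1 knapsack instance.
punch + planer + shear: floor space 6 + 2 + 8 = 16 ≤ 19, output 4 + 10 + 17 = 31.
planer + shear + grinder: floor space 2 + 8 + 7 = 17 ≤ 19, output 10 + 17 + 15 = 42.
shear + grinder: floor space 8 + 7 = 15 ≤ 19, output 17 + 15 = 32.
Best is planer, shear, and grinder with total output 42.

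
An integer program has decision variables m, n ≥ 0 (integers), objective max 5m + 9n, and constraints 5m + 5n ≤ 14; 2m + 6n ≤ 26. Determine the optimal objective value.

The continuous relaxation peaks at (0, 2.8) with value 25.20; rounding to a feasible lattice point costs some objective.
(m,n)=(0,2) is feasible, giving 18.
(m,n)=(1,1) is feasible, giving 14.
The best lattice point is (0,2), giving 18.

18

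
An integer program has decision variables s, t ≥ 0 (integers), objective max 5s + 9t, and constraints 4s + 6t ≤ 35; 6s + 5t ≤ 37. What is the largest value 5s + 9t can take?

(s,t)=(1,5): 4·1+6·5=34≤35, 6·1+5·5=31≤37, objective 50.
(s,t)=(2,4): 4·2+6·4=32≤35, 6·2+5·4=32≤37, objective 46.
(s,t)=(0,5): 4·0+6·5=30≤35, 6·0+5·5=25≤37, objective 45.
(s,t)=(1,4): 4·1+6·4=28≤35, 6·1+5·4=26≤37, objective 41.
Maximum is 50 at (s,t)=(1,5).

50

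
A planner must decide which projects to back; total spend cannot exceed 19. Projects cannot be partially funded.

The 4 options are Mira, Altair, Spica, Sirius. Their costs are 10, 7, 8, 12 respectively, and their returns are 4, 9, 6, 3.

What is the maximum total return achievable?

15

Mira + Altair: cost 10 + 7 = 17 ≤ 19, return 4 + 9 = 13.
Altair + Spica: cost 7 + 8 = 15 ≤ 19, return 9 + 6 = 15.
Best is Altair and Spica with total return 15.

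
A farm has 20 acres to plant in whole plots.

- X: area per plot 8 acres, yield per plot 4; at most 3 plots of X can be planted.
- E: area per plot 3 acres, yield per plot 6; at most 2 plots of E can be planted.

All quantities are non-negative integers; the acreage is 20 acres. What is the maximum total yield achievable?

1×X and 2×E: area 14 ≤ 20, yield 1·4 + 2·6 = 16.
2×X and 1×E: area 19 ≤ 20, yield 2·4 + 1·6 = 14.
Best is 16.

16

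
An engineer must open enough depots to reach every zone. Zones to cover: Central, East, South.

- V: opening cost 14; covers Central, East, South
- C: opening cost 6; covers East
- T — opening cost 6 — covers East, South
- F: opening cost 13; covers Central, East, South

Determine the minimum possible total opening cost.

The greedy cost-per-new-zone heuristic would pick T and F for 19, but a cheaper cover exists.
F alone covers Central, East, South — every zone.
Total opening cost: 13.
No cover costs less than 13.

13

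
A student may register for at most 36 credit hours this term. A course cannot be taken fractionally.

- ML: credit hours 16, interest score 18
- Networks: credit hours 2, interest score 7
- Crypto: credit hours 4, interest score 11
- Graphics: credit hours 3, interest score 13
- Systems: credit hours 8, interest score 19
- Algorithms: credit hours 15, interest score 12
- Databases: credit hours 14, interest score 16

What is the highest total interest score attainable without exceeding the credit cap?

This is an integer program with binary decision variables.
Allowing fractional choices, the relaxed optimum would be about 71.6, but courses are indivisible.
Networks + Crypto + Graphics + Systems + Algorithms: credit hours 2 + 4 + 3 + 8 + 15 = 32 ≤ 36, interest score 7 + 11 + 13 + 19 + 12 = 62.
Networks + Crypto + Graphics + Systems + Databases: credit hours 2 + 4 + 3 + 8 + 14 = 31 ≤ 36, interest score 7 + 11 + 13 + 19 + 16 = 66.
ML + Networks + Crypto + Graphics + Systems: credit hours 16 + 2 + 4 + 3 + 8 = 33 ≤ 36, interest score 18 + 7 + 11 + 13 + 19 = 68.
Best is ML, Networks, Crypto, Graphics, and Systems with total interest score 68.

68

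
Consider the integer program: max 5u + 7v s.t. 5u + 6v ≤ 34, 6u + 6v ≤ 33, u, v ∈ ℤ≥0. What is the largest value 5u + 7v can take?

Relaxing integrality, the LP optimum is 38.50 at (u,v) = (0, 5.5), which is not an integer point.
(u,v)=(0,5): 5·0+6·5=30≤34, 6·0+6·5=30≤33, objective 35.
(u,v)=(1,4): 5·1+6·4=29≤34, 6·1+6·4=30≤33, objective 33.
(u,v)=(0,4): 5·0+6·4=24≤34, 6·0+6·4=24≤33, objective 28.
Maximum is 35 at (u,v)=(0,5).

35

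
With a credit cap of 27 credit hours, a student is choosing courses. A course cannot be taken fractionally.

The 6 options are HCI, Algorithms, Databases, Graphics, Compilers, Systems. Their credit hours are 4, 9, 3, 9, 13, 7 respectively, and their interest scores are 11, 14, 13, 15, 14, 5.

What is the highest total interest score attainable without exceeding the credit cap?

53

This is an integer program with binary decision variables.
Allowing fractional choices, the relaxed optimum would be about 55.2, but courses are indivisible.
HCI + Algorithms + Databases + Systems: credit hours 4 + 9 + 3 + 7 = 23 ≤ 27, interest score 11 + 14 + 13 + 5 = 43.
HCI + Databases + Graphics + Systems: credit hours 4 + 3 + 9 + 7 = 23 ≤ 27, interest score 11 + 13 + 15 + 5 = 44.
HCI + Algorithms + Databases + Graphics: credit hours 4 + 9 + 3 + 9 = 25 ≤ 27, interest score 11 + 14 + 13 + 15 = 53.
Best is HCI, Algorithms, Databases, and Graphics with total interest score 53.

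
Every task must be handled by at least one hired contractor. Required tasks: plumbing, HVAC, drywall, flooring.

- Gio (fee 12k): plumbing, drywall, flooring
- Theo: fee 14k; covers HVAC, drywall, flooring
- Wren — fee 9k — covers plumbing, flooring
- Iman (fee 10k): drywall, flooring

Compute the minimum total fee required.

23

Choose Theo and Wren: together they cover plumbing, HVAC, drywall, flooring — every task.
Total fee: 14 + 9 = 23.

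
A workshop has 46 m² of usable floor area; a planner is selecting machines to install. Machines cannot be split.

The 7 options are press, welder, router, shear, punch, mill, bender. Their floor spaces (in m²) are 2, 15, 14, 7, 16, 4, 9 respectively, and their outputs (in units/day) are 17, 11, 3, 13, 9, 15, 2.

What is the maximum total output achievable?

Allowing fractional choices, the relaxed optimum would be about 65.4, but machines are indivisible.
press + welder + shear + punch + mill: floor space 2 + 15 + 7 + 16 + 4 = 44 ≤ 46, output 17 + 11 + 13 + 9 + 15 = 65.
press + welder + router + shear + mill: floor space 2 + 15 + 14 + 7 + 4 = 42 ≤ 46, output 17 + 11 + 3 + 13 + 15 = 59.
press + welder + shear + mill + bender: floor space 2 + 15 + 7 + 4 + 9 = 37 ≤ 46, output 17 + 11 + 13 + 15 + 2 = 58.
Best is press, welder, shear, punch, and mill with total output 65.

65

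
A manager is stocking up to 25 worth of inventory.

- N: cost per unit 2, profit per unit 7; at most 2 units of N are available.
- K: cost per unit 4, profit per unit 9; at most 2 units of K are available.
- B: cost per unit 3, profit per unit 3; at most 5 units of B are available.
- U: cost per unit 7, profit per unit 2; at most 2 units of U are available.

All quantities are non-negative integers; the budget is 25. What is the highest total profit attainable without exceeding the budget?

2×N, 2×K, and 4×B: cost 24 ≤ 25, profit 2·7 + 2·9 + 4·3 = 44.
2×N, 2×K, and 3×B: cost 21 ≤ 25, profit 2·7 + 2·9 + 3·3 = 41.
Best is 44.

44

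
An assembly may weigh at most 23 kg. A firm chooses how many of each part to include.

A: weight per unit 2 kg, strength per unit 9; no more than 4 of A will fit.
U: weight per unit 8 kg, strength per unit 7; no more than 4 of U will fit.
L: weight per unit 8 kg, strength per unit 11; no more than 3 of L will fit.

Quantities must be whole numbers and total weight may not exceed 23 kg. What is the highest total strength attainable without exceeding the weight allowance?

49

4×A and 1×L: weight 16 ≤ 23, strength 4·9 + 1·11 = 47.
3×A and 2×L: weight 22 ≤ 23, strength 3·9 + 2·11 = 49.
Best is 49.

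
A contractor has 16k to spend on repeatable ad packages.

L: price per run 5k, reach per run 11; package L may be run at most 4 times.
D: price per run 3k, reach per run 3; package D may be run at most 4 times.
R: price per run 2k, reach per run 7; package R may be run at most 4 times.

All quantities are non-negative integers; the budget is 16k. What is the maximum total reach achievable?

This is a bounded integer knapsack.
R has the best ratio (7/2); taking only R gives at most 4×7 = 28 (stopped by the supply cap of 4).
Mixing does better — 2×L and 3×R: price 16 ≤ 16, reach 2·11 + 3·7 = 43.

43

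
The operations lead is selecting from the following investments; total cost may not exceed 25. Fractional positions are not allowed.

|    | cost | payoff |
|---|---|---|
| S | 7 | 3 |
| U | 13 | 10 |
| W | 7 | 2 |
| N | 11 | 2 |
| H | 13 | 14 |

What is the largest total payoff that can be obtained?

Allowing fractional choices, the relaxed optimum would be about 23.2, but investments are indivisible.
S + H: cost 7 + 13 = 20 ≤ 25, payoff 3 + 14 = 17.
W + H: cost 7 + 13 = 20 ≤ 25, payoff 2 + 14 = 16.
Best is S and H with total payoff 17.

17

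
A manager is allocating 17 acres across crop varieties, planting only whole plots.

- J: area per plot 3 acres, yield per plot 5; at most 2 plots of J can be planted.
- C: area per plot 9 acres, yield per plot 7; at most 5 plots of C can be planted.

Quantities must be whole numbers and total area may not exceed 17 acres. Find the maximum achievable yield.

17

1×J and 1×C: area 12 ≤ 17, yield 1·5 + 1·7 = 12.
2×J and 1×C: area 15 ≤ 17, yield 2·5 + 1·7 = 17.
Best is 17.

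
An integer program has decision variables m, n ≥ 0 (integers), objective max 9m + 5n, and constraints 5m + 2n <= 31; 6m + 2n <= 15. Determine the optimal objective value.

35

Relaxing integrality, the LP optimum is 37.50 at (m,n) = (0, 7.5), which is not an integer point.
(m,n)=(0,7): 5·0+2·7=14≤31, 6·0+2·7=14≤15, objective 35.
(m,n)=(0,6): 5·0+2·6=12≤31, 6·0+2·6=12≤15, objective 30.
Maximum is 35 at (m,n)=(0,7).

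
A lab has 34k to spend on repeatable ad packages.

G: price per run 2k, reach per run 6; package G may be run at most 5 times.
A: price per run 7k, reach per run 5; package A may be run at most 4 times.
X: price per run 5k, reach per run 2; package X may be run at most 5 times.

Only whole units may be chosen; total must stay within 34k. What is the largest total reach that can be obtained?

45

This is a bounded integer knapsack.
5×G and 3×A: price 31 ≤ 34, reach 5·6 + 3·5 = 45.
5×G, 2×A, and 2×X: price 34 ≤ 34, reach 5·6 + 2·5 + 2·2 = 44.
Best is 45.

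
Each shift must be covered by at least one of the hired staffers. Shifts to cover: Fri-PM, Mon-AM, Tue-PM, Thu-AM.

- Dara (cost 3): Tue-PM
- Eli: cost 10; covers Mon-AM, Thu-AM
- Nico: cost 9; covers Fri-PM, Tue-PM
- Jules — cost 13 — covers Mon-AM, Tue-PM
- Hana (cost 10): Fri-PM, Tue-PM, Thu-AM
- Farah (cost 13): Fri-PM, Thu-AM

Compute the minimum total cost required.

19

The greedy cost-per-new-shift heuristic would pick Dara, Eli, and Nico for 22, but a cheaper cover exists.
Choose Eli and Nico: together they cover Fri-PM, Mon-AM, Tue-PM, Thu-AM — every shift.
Total cost: 10 + 9 = 19.
No cover costs less than 19.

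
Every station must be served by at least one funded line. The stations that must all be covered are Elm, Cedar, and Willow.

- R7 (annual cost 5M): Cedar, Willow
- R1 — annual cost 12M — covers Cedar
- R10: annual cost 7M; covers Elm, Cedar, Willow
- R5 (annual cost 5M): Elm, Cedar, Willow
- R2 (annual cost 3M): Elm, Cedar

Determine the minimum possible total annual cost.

5

The greedy cost-per-new-station heuristic would pick R2 and R7 for 8, but a cheaper cover exists.
R5 alone covers Elm, Cedar, Willow — every station.
Total annual cost: 5.
No cover costs less than 5.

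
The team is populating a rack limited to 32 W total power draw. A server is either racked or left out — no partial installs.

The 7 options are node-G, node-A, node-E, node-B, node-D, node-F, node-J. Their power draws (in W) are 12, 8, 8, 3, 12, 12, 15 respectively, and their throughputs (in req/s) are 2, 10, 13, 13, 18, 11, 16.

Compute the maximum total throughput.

54

Allowing fractional choices, the relaxed optimum would be about 55.1, but servers are indivisible.
node-B + node-D + node-J: power draw 3 + 12 + 15 = 30 ≤ 32, throughput 13 + 18 + 16 = 47.
node-A + node-E + node-B + node-D: power draw 8 + 8 + 3 + 12 = 31 ≤ 32, throughput 10 + 13 + 13 + 18 = 54.
node-A + node-E + node-B + node-F: power draw 8 + 8 + 3 + 12 = 31 ≤ 32, throughput 10 + 13 + 13 + 11 = 47.
Best is node-A, node-E, node-B, and node-D with total throughput 54.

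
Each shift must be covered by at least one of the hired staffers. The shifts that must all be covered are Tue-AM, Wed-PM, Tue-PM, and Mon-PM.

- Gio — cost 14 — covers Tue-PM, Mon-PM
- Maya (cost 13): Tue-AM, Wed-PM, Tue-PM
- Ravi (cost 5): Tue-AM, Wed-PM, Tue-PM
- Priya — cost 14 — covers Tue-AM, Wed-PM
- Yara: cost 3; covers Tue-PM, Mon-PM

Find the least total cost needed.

Choose Ravi and Yara: together they cover Tue-AM, Wed-PM, Tue-PM, Mon-PM — every shift.
Total cost: 5 + 3 = 8.

8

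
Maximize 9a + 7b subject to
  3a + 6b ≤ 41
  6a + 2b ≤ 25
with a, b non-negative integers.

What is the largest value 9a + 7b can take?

Relaxing integrality, the LP optimum is 60.30 at (a,b) = (2.27, 5.7), which is not an integer point.
(a,b)=(2,5): 3·2+6·5=36≤41, 6·2+2·5=22≤25, objective 53.
(a,b)=(1,6): 3·1+6·6=39≤41, 6·1+2·6=18≤25, objective 51.
The best lattice point is (2,5), giving 53.

53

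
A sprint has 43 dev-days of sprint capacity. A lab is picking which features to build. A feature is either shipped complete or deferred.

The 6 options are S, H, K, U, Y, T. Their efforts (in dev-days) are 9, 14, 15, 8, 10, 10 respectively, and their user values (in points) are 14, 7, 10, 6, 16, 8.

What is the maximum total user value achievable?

46

This is a 0-1 knapsack instance.
S + H + Y + T: effort 9 + 14 + 10 + 10 = 43 ≤ 43, user value 14 + 7 + 16 + 8 = 45.
S + K + U + Y: effort 9 + 15 + 8 + 10 = 42 ≤ 43, user value 14 + 10 + 6 + 16 = 46.
S + U + Y + T: effort 9 + 8 + 10 + 10 = 37 ≤ 43, user value 14 + 6 + 16 + 8 = 44.
Best is S, K, U, and Y with total user value 46.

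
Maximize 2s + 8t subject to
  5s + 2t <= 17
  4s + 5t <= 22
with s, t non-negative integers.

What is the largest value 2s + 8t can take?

The continuous relaxation peaks at (0, 4.4) with value 35.20; rounding to a feasible lattice point costs some objective.
(s,t)=(0,4) is feasible, giving 32.
(s,t)=(1,3) is feasible, giving 26.
(s,t)=(0,3) is feasible, giving 24.
Maximum is 32 at (s,t)=(0,4).

32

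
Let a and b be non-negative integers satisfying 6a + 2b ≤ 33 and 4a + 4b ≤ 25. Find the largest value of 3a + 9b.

(a,b)=(0,6): 6·0+2·6=12≤33, 4·0+4·6=24≤25, objective 54.
(a,b)=(1,5): 6·1+2·5=16≤33, 4·1+4·5=24≤25, objective 48.
(a,b)=(0,5): 6·0+2·5=10≤33, 4·0+4·5=20≤25, objective 45.
Maximum is 54 at (a,b)=(0,6).

54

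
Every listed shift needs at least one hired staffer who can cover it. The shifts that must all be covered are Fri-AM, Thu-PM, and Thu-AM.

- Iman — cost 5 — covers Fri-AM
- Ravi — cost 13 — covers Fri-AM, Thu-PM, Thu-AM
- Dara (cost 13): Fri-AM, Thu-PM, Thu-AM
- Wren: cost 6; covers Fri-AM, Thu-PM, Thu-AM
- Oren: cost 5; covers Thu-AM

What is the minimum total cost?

6

This is an integer covering problem.
Wren alone covers Fri-AM, Thu-PM, Thu-AM — every shift.
Total cost: 6.
No cover costs less than 6.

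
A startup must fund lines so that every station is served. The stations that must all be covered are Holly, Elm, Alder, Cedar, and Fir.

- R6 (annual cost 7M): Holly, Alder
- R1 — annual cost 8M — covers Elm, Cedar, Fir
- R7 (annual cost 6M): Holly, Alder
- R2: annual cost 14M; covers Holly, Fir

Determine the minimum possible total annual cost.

Choose R1 and R7: together they cover Holly, Elm, Alder, Cedar, Fir — every station.
Total annual cost: 8 + 6 = 14.
No cover costs less than 14.

14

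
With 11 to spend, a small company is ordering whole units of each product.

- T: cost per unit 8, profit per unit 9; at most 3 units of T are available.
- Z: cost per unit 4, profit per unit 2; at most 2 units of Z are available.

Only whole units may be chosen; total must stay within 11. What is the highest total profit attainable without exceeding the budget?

9

This is a bounded integer knapsack.
1×T: cost 8 ≤ 11, profit 1·9 = 9.
2×Z: cost 8 ≤ 11, profit 2·2 = 4.
Best is 9.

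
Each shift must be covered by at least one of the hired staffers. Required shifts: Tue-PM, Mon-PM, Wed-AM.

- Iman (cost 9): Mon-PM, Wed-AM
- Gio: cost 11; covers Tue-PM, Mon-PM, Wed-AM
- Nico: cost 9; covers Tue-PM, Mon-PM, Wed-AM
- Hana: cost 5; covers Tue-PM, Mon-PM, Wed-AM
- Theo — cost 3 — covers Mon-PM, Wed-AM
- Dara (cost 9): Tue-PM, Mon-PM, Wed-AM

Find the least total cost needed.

5

This is a weighted set-cover instance.
Hana alone covers Tue-PM, Mon-PM, Wed-AM — every shift.
Total cost: 5.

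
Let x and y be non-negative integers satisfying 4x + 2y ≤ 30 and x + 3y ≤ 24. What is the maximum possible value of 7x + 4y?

(x,y)=(5,5) is feasible, giving 55.
(x,y)=(4,6) is feasible, giving 52.
(x,y)=(5,4) is feasible, giving 51.
The best lattice point is (5,5), giving 55.

55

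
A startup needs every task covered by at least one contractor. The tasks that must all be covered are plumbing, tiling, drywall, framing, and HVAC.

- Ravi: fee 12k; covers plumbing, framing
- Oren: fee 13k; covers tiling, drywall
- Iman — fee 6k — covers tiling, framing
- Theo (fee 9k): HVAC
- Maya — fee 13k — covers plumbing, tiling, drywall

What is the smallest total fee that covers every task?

28

Choose Iman, Theo, and Maya: together they cover plumbing, tiling, drywall, framing, HVAC — every task.
Total fee: 6 + 9 + 13 = 28.
No cover costs less than 28.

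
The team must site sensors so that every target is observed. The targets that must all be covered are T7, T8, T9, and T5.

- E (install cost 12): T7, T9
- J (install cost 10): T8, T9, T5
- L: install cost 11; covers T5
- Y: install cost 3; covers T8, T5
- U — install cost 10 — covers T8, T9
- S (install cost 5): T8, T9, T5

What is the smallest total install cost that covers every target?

15

The greedy cost-per-new-target heuristic would pick Y, S, and E for 20, but a cheaper cover exists.
Choose E and Y: together they cover T7, T8, T9, T5 — every target.
Total install cost: 12 + 3 = 15.
No cover costs less than 15.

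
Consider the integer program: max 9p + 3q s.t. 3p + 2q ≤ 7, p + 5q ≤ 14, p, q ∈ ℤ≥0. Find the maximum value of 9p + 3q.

18

(p,q)=(2,0): 3·2+2·0=6≤7, 1·2+5·0=2≤14, objective 18.
(p,q)=(1,1): 3·1+2·1=5≤7, 1·1+5·1=6≤14, objective 12.
(p,q)=(1,0): 3·1+2·0=3≤7, 1·1+5·0=1≤14, objective 9.
The best lattice point is (2,0), giving 18.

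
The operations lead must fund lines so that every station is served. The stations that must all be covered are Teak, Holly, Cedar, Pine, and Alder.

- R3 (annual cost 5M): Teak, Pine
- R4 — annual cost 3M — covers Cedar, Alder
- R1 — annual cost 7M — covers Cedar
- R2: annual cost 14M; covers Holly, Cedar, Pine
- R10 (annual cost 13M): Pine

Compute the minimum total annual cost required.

22

Choose R3, R4, and R2: together they cover Teak, Holly, Cedar, Pine, Alder — every station.
Total annual cost: 5 + 3 + 14 = 22.
No cover costs less than 22.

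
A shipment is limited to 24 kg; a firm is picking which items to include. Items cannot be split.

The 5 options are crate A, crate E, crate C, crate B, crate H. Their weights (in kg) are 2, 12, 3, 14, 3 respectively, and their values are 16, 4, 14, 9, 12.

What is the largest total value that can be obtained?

51

This is an integer program with binary decision variables.
crate A + crate C + crate H: weight 2 + 3 + 3 = 8 ≤ 24, value 16 + 14 + 12 = 42.
crate A + crate E + crate C + crate H: weight 2 + 12 + 3 + 3 = 20 ≤ 24, value 16 + 4 + 14 + 12 = 46.
crate A + crate C + crate B + crate H: weight 2 + 3 + 14 + 3 = 22 ≤ 24, value 16 + 14 + 9 + 12 = 51.
Best is crate A, crate C, crate B, and crate H with total value 51.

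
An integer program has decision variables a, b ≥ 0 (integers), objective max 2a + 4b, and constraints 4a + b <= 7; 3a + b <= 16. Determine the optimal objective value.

(a,b)=(0,7): 4·0+1·7=7≤7, 3·0+1·7=7≤16, objective 28.
(a,b)=(0,6): 4·0+1·6=6≤7, 3·0+1·6=6≤16, objective 24.
The best lattice point is (0,7), giving 28.

28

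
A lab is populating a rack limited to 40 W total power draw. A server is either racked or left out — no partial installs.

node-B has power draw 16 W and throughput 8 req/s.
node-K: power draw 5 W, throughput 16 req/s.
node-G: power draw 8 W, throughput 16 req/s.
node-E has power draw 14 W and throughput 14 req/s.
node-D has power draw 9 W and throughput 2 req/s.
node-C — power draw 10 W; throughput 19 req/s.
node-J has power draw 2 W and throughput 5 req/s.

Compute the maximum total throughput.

70

node-K + node-G + node-E + node-C + node-J: power draw 5 + 8 + 14 + 10 + 2 = 39 ≤ 40, throughput 16 + 16 + 14 + 19 + 5 = 70.
node-K + node-G + node-E + node-C: power draw 5 + 8 + 14 + 10 = 37 ≤ 40, throughput 16 + 16 + 14 + 19 = 65.
Best is node-K, node-G, node-E, node-C, and node-J with total throughput 70.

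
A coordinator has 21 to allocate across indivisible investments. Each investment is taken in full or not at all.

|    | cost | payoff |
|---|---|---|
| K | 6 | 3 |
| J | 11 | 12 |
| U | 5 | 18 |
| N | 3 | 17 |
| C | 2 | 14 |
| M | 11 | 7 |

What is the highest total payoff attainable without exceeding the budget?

61

J + U + N + C: cost 11 + 5 + 3 + 2 = 21 ≤ 21, payoff 12 + 18 + 17 + 14 = 61.
U + N + C + M: cost 5 + 3 + 2 + 11 = 21 ≤ 21, payoff 18 + 17 + 14 + 7 = 56.
Best is J, U, N, and C with total payoff 61.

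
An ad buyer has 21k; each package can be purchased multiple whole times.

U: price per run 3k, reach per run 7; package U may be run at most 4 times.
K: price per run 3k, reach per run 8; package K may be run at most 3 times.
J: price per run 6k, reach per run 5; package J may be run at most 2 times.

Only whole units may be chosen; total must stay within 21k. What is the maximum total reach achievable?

52

K has the best ratio (8/3); taking only K gives at most 3×8 = 24 (stopped by the supply cap of 3).
Mixing does better — 4×U and 3×K: price 21 ≤ 21, reach 4·7 + 3·8 = 52.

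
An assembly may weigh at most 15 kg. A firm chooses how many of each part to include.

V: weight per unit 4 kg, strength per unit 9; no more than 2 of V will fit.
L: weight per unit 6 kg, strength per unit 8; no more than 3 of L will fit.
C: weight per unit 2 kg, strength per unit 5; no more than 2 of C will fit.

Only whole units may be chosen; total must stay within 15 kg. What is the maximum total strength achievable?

This is a bounded integer knapsack.
C has the best ratio (5/2); taking only C gives at most 2×5 = 10 (stopped by the supply cap of 2).
Mixing does better — 2×V and 2×C: weight 12 ≤ 15, strength 2·9 + 2·5 = 28.

28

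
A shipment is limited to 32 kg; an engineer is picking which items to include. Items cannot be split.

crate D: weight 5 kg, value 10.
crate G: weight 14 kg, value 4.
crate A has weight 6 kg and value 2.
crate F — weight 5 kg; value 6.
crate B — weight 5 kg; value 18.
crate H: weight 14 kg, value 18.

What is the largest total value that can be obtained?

crate D + crate F + crate B + crate H: weight 5 + 5 + 5 + 14 = 29 ≤ 32, value 10 + 6 + 18 + 18 = 52.
crate D + crate A + crate B + crate H: weight 5 + 6 + 5 + 14 = 30 ≤ 32, value 10 + 2 + 18 + 18 = 48.
Best is crate D, crate F, crate B, and crate H with total value 52.

52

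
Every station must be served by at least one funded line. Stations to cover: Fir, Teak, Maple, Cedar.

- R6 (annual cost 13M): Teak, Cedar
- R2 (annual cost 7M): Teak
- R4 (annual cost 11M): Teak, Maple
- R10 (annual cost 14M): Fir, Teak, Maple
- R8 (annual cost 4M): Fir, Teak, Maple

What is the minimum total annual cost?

17

Choose R6 and R8: together they cover Fir, Teak, Maple, Cedar — every station.
Total annual cost: 13 + 4 = 17.
No cover costs less than 17.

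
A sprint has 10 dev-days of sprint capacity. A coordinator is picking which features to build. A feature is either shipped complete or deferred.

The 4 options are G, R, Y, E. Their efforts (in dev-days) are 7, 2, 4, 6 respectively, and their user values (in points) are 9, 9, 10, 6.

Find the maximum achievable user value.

Y + E: effort 4 + 6 = 10 ≤ 10, user value 10 + 6 = 16.
R + Y: effort 2 + 4 = 6 ≤ 10, user value 9 + 10 = 19.
G + R: effort 7 + 2 = 9 ≤ 10, user value 9 + 9 = 18.
Best is R and Y with total user value 19.

19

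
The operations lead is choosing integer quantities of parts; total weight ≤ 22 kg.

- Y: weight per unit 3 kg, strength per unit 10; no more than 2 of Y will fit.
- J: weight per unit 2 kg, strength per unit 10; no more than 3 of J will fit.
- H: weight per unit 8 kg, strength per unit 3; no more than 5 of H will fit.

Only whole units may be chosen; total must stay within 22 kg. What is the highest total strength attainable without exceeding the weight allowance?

This is a bounded integer knapsack.
J has the best ratio (10/2); taking only J gives at most 3×10 = 30 (stopped by the supply cap of 3).
Mixing does better — 2×Y, 3×J, and 1×H: weight 20 ≤ 22, strength 2·10 + 3·10 + 1·3 = 53.

53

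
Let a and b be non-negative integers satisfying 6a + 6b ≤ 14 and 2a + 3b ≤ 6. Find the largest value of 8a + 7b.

16

The continuous relaxation peaks at (2.33, 0) with value 18.67; rounding to a feasible lattice point costs some objective.
(a,b)=(2,0): 6·2+6·0=12≤14, 2·2+3·0=4≤6, objective 16.
(a,b)=(1,1): 6·1+6·1=12≤14, 2·1+3·1=5≤6, objective 15.
(a,b)=(1,0): 6·1+6·0=6≤14, 2·1+3·0=2≤6, objective 8.
Maximum is 16 at (a,b)=(2,0).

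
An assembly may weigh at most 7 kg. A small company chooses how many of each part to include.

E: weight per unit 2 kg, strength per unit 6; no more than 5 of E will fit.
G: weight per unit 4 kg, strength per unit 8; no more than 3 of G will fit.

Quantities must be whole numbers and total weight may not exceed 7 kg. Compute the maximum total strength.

18

Take 3×E: weight 6 ≤ 7, strength 3·6 = 18.
No other integer combination yields more.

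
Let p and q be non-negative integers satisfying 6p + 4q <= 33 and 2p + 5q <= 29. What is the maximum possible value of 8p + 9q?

61

Relaxing integrality, the LP optimum is 62.00 at (p,q) = (2.23, 4.91), which is not an integer point.
(p,q)=(2,5): 6·2+4·5=32≤33, 2·2+5·5=29≤29, objective 61.
(p,q)=(1,5): 6·1+4·5=26≤33, 2·1+5·5=27≤29, objective 53.
(p,q)=(2,4): 6·2+4·4=28≤33, 2·2+5·4=24≤29, objective 52.
(p,q)=(3,3): 6·3+4·3=30≤33, 2·3+5·3=21≤29, objective 51.
No feasible integer point exceeds 61.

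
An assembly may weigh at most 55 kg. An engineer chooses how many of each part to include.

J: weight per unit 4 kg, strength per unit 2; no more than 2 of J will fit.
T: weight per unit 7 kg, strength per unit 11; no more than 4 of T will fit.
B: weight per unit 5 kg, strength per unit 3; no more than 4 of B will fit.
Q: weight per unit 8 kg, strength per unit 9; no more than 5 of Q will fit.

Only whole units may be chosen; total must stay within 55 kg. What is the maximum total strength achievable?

This is a bounded integer knapsack.
3×T and 4×Q: weight 53 ≤ 55, strength 3·11 + 4·9 = 69.
4×T and 3×Q: weight 52 ≤ 55, strength 4·11 + 3·9 = 71.
Best is 71.

71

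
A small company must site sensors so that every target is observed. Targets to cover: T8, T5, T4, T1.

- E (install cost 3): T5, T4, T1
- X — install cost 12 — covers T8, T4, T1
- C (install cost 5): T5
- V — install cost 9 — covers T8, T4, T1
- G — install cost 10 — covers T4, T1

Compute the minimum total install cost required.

12

Choose E and V: together they cover T8, T5, T4, T1 — every target.
Total install cost: 3 + 9 = 12.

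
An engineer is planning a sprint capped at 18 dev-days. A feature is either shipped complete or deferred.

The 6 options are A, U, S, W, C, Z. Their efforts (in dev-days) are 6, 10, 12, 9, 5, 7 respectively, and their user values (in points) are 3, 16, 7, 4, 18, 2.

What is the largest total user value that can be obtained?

Allowing fractional choices, the relaxed optimum would be about 35.8, but features are indivisible.
S + C: effort 12 + 5 = 17 ≤ 18, user value 7 + 18 = 25.
A + C + Z: effort 6 + 5 + 7 = 18 ≤ 18, user value 3 + 18 + 2 = 23.
U + C: effort 10 + 5 = 15 ≤ 18, user value 16 + 18 = 34.
Best is U and C with total user value 34.

34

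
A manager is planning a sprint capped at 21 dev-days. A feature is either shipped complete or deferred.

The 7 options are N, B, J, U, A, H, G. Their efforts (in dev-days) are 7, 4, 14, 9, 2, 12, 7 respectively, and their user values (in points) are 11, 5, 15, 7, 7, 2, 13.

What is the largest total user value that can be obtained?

36

Take N, B, A, and G: effort 7 + 4 + 2 + 7 = 20 ≤ 21, user value 11 + 5 + 7 + 13 = 36.
No other feasible combination does better.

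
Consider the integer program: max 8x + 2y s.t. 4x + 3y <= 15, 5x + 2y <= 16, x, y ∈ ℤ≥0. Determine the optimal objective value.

The continuous relaxation peaks at (3.2, 0) with value 25.60; rounding to a feasible lattice point costs some objective.
(x,y)=(3,0) is feasible, giving 24.
(x,y)=(2,1) is feasible, giving 18.
(x,y)=(2,0) is feasible, giving 16.
The best lattice point is (3,0), giving 24.

24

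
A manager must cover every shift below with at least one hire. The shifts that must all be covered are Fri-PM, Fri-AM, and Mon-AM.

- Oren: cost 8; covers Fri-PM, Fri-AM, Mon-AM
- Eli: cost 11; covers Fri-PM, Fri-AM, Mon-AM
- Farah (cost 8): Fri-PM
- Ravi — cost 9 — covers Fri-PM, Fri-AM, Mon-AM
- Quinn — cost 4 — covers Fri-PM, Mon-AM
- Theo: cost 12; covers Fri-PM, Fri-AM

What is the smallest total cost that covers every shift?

The greedy cost-per-new-shift heuristic would pick Quinn and Oren for 12, but a cheaper cover exists.
Oren alone covers Fri-PM, Fri-AM, Mon-AM — every shift.
Total cost: 8.
No cover costs less than 8.

8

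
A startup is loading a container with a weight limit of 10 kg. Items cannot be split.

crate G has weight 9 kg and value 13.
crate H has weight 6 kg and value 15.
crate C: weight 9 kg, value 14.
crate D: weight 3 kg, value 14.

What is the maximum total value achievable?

This is an integer program with binary decision variables.
Take crate H and crate D: weight 6 + 3 = 9 ≤ 10, value 15 + 14 = 29.
No other feasible combination does better.

29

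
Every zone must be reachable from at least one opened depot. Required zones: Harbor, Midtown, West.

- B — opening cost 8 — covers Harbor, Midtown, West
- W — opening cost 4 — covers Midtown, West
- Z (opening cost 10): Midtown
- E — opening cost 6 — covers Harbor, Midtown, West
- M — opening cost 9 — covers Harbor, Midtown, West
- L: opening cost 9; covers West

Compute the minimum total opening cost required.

E alone covers Harbor, Midtown, West — every zone.
Total opening cost: 6.

6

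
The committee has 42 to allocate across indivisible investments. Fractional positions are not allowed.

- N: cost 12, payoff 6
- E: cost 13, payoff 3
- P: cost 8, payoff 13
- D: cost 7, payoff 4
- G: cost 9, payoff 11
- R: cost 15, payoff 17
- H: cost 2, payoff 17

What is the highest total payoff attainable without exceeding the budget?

P + G + R + H: cost 8 + 9 + 15 + 2 = 34 ≤ 42, payoff 13 + 11 + 17 + 17 = 58.
P + D + G + R + H: cost 8 + 7 + 9 + 15 + 2 = 41 ≤ 42, payoff 13 + 4 + 11 + 17 + 17 = 62.
Best is P, D, G, R, and H with total payoff 62.

62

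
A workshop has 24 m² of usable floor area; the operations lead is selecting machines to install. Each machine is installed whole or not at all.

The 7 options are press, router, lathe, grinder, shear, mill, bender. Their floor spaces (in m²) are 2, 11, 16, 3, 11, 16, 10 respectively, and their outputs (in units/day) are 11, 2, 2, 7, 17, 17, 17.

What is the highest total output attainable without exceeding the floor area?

45

This is a 0-1 knapsack instance.
grinder + shear + bender: floor space 3 + 11 + 10 = 24 ≤ 24, output 7 + 17 + 17 = 41.
press + grinder + bender: floor space 2 + 3 + 10 = 15 ≤ 24, output 11 + 7 + 17 = 35.
press + shear + bender: floor space 2 + 11 + 10 = 23 ≤ 24, output 11 + 17 + 17 = 45.
Best is press, shear, and bender with total output 45.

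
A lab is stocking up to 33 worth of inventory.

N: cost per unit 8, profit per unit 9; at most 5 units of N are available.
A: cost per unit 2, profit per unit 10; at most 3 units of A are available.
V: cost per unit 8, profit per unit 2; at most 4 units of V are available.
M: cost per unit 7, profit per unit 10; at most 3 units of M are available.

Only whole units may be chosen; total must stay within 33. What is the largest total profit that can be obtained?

This is a bounded integer knapsack.
1×N, 2×A, and 3×M: cost 33 ≤ 33, profit 1·9 + 2·10 + 3·10 = 59.
3×A and 3×M: cost 27 ≤ 33, profit 3·10 + 3·10 = 60.
Best is 60.

60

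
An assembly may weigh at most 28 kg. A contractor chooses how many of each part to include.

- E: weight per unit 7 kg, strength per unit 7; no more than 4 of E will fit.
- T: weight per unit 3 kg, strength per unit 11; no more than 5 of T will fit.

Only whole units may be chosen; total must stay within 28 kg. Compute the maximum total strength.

62

T has the best ratio (11/3); taking only T gives at most 5×11 = 55 (stopped by the supply cap of 5).
Mixing does better — 1×E and 5×T: weight 22 ≤ 28, strength 1·7 + 5·11 = 62.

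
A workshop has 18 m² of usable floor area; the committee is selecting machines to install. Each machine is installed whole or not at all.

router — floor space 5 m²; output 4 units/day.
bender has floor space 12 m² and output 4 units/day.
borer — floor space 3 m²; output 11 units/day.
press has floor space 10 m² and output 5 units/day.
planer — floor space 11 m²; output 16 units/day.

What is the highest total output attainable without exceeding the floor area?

27

Allowing fractional choices, the relaxed optimum would be about 30.2, but machines are indivisible.
borer + planer: floor space 3 + 11 = 14 ≤ 18, output 11 + 16 = 27.
router + borer + press: floor space 5 + 3 + 10 = 18 ≤ 18, output 4 + 11 + 5 = 20.
router + planer: floor space 5 + 11 = 16 ≤ 18, output 4 + 16 = 20.
Best is borer and planer with total output 27.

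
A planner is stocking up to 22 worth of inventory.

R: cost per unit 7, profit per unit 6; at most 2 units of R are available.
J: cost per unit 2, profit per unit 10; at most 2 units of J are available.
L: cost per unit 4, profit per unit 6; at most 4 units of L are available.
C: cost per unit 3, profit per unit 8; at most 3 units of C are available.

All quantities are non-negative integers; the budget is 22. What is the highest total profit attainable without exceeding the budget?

2×J, 3×L, and 2×C: cost 22 ≤ 22, profit 2·10 + 3·6 + 2·8 = 54.
2×J, 2×L, and 3×C: cost 21 ≤ 22, profit 2·10 + 2·6 + 3·8 = 56.
Best is 56.

56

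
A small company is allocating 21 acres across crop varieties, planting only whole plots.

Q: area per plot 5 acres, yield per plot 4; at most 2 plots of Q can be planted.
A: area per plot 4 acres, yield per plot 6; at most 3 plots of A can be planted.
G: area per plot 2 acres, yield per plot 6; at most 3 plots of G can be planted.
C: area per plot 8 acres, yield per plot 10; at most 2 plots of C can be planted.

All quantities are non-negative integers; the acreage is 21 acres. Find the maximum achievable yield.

This is a bounded integer knapsack.
G has the best ratio (6/2); taking only G gives at most 3×6 = 18 (stopped by the supply cap of 3).
Mixing does better — 3×A and 3×G: area 18 ≤ 21, yield 3·6 + 3·6 = 36.

36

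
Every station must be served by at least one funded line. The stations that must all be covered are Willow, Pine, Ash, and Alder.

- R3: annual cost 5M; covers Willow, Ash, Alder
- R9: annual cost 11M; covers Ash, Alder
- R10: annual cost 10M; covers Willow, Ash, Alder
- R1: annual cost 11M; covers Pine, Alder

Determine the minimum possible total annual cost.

Choose R3 and R1: together they cover Willow, Pine, Ash, Alder — every station.
Total annual cost: 5 + 11 = 16.
No cover costs less than 16.

16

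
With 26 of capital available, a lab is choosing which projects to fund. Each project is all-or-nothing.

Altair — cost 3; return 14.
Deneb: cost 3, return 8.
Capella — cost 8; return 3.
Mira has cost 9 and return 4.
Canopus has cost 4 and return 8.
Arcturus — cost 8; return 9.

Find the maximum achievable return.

Take Altair, Deneb, Capella, Canopus, and Arcturus: cost 3 + 3 + 8 + 4 + 8 = 26 ≤ 26, return 14 + 8 + 3 + 8 + 9 = 42.
No other feasible combination does better.

42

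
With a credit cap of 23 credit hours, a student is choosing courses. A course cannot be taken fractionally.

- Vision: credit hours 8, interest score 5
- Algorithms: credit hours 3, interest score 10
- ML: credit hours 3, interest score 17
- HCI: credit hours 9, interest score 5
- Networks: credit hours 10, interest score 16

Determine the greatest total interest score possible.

Take Algorithms, ML, and Networks: credit hours 3 + 3 + 10 = 16 ≤ 23, interest score 10 + 17 + 16 = 43.
No other feasible combination does better.

43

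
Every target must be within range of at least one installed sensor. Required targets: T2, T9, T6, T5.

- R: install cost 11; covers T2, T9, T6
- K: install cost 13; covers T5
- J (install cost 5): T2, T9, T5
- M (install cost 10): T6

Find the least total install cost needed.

Choose J and M: together they cover T2, T9, T6, T5 — every target.
Total install cost: 5 + 10 = 15.

15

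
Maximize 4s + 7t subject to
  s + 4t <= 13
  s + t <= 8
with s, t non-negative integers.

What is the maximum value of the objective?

35

(s,t)=(7,1) is feasible, giving 35.
(s,t)=(5,2) is feasible, giving 34.
No feasible integer point exceeds 35.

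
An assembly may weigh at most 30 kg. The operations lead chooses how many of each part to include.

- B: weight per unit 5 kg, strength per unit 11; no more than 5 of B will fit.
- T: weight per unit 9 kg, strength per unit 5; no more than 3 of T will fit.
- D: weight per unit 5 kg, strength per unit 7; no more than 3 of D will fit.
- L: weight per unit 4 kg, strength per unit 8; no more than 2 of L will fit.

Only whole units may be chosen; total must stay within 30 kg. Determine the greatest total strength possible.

Take 5×B and 1×L: weight 29 ≤ 30, strength 5·11 + 1·8 = 63.
B has the best ratio (11/5) and is taken to its limit of 5; remaining capacity is filled optimally with the others.

63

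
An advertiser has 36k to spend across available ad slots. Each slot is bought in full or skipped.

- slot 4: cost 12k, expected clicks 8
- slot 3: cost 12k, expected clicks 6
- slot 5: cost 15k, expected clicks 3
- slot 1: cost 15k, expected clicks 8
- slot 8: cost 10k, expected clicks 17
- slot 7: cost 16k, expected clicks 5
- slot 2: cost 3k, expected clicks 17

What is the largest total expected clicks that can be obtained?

42

Treat it as a binary knapsack problem.
Allowing fractional choices, the relaxed optimum would be about 47.9, but ad slots are indivisible.
slot 4 + slot 8 + slot 2: cost 12 + 10 + 3 = 25 ≤ 36, expected clicks 8 + 17 + 17 = 42.
slot 3 + slot 8 + slot 2: cost 12 + 10 + 3 = 25 ≤ 36, expected clicks 6 + 17 + 17 = 40.
slot 1 + slot 8 + slot 2: cost 15 + 10 + 3 = 28 ≤ 36, expected clicks 8 + 17 + 17 = 42.
The maximum expected clicks is 42; one optimal choice is slot 4, slot 8, and slot 2.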